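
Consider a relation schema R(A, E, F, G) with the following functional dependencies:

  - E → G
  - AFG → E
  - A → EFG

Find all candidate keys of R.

(A)

Attribute A never appears on the right-hand side of any dependency, so A must belong to every candidate key.
{A}⁺ = {A, E, F, G}, which is all of the schema, so {A} is the only candidate key.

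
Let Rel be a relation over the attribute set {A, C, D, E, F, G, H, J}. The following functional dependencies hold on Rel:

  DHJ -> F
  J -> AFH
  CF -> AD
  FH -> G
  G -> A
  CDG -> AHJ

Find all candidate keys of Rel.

CEJ, CDEG, CEFG, CEFH

{C, E, J}⁺: J→AFH adds A, F, H; CF→AD adds D; FH→G adds G → {A, C, D, E, F, G, H, J}. Minimal: {E, J}⁺ = {A, E, F, G, H, J}; {C, J}⁺ = {A, C, D, F, G, H, J}; {C, E}⁺ = {C, E} — none reach the full schema.
{C, D, E, G}⁺: G→A adds A; CDG→AHJ adds H, J; DHJ→F adds F → {A, C, D, E, F, G, H, J}. Minimal: {D, E, G}⁺ = {A, D, E, G}; {C, E, G}⁺ = {A, C, E, G}; {C, D, G}⁺ = {A, C, D, F, G, H, J}; … — none reach the full schema.
{C, E, F, G}⁺: CF→AD adds A, D; CDG→AHJ adds H, J → {A, C, D, E, F, G, H, J}. Minimal: {E, F, G}⁺ = {A, E, F, G}; {C, F, G}⁺ = {A, C, D, F, G, H, J}; {C, E, G}⁺ = {A, C, E, G}; … — none reach the full schema.
{C, E, F, H}⁺: CF→AD adds A, D; FH→G adds G; CDG→AHJ adds J → {A, C, D, E, F, G, H, J}. Minimal: {E, F, H}⁺ = {A, E, F, G, H}; {C, F, H}⁺ = {A, C, D, F, G, H, J}; {C, E, H}⁺ = {C, E, H}; … — none reach the full schema.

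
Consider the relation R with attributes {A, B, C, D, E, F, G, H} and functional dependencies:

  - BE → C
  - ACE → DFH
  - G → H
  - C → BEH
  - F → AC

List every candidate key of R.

FG, ACG, ABEG

Attribute G never appears on the right-hand side of any dependency, so G must belong to every candidate key.
{G}⁺ = {G, H}, which is not all of the schema, so we must add further attributes.
{F, G}⁺: G→H adds H; F→AC adds A, C; C→BEH adds B, E; ACE→DFH adds D → {A, B, C, D, E, F, G, H}. Minimal: {G}⁺ = {G, H}; {F}⁺ = {A, B, C, D, E, F, H} — none reach the full schema.
{A, C, G}⁺: G→H adds H; C→BEH adds B, E; ACE→DFH adds D, F → {A, B, C, D, E, F, G, H}. Minimal: {C, G}⁺ = {B, C, E, G, H}; {A, G}⁺ = {A, G, H}; {A, C}⁺ = {A, B, C, D, E, F, H} — none reach the full schema.
{A, B, E, G}⁺: BE→C adds C; ACE→DFH adds D, F, H → {A, B, C, D, E, F, G, H}. Minimal: {B, E, G}⁺ = {B, C, E, G, H}; {A, E, G}⁺ = {A, E, G, H}; {A, B, G}⁺ = {A, B, G, H}; … — none reach the full schema.
Any other superkey contains one of these as a subset, so there are no further candidate keys.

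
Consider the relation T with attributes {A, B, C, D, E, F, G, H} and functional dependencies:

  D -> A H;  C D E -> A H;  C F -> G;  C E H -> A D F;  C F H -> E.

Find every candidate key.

{B, C, D, E}; {B, C, D, F}; {B, C, E, H}; {B, C, F, H}

Attributes B, C never appear on any right-hand side, so every candidate key must contain {B, C}.
{B, C}⁺ = {B, C}, which is not all of the schema, so we must add further attributes.
{B, C, D, E}⁺: D→AH adds A, H; CEH→ADF adds F; CF→G adds G → {A, B, C, D, E, F, G, H}.
{B, C, D, F}⁺: D→AH adds A, H; CF→G adds G; CFH→E adds E → {A, B, C, D, E, F, G, H}.
{B, C, E, H}⁺: CEH→ADF adds A, D, F; CF→G adds G → {A, B, C, D, E, F, G, H}.
{B, C, F, H}⁺: CF→G adds G; CFH→E adds E; CEH→ADF adds A, D → {A, B, C, D, E, F, G, H}.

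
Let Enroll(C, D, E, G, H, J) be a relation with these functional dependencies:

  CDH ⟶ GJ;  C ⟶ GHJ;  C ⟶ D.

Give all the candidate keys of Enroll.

Attributes C, E never appear on any right-hand side, so every candidate key must contain {C, E}.
{C, E}⁺ = {C, D, E, G, H, J}, which is all of the schema, so {C, E} is the only candidate key.

{C, E}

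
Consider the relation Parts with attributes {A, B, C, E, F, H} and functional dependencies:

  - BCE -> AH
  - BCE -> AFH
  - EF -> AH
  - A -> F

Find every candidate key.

BCE

Attributes B, C, E never appear on any right-hand side, so every candidate key must contain {B, C, E}.
{B, C, E}⁺ = {A, B, C, E, F, H}, which is all of the schema, so {B, C, E} is the only candidate key.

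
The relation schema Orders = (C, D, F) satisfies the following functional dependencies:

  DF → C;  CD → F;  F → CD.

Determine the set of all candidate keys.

{F}⁺: F→CD adds C, D → {C, D, F}.
{C, D}⁺: CD→F adds F → {C, D, F}. Minimal: {D}⁺ = {D}; {C}⁺ = {C} — none reach the full schema.

{F}; {C, D}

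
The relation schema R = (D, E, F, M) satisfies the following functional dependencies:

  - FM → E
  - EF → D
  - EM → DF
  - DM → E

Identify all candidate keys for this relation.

{D, M}, {E, M}, {F, M}

{D, M}⁺: DM→E adds E; EM→DF adds F → {D, E, F, M}.
{E, M}⁺: EM→DF adds D, F → {D, E, F, M}.
{F, M}⁺: FM→E adds E; EF→D adds D → {D, E, F, M}.
Any other superkey contains one of these as a subset, so there are no further candidate keys.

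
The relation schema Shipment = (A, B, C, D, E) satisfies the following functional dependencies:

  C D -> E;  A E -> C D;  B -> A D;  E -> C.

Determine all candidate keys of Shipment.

Attribute B never appears on the right-hand side of any dependency, so B must belong to every candidate key.
{B}⁺ = {A, B, D}, which is not all of the schema, so we must add further attributes.
{B, C}⁺: B→AD adds A, D; CD→E adds E → {A, B, C, D, E}. Minimal: {C}⁺ = {C}; {B}⁺ = {A, B, D} — none reach the full schema.
{B, E}⁺: B→AD adds A, D; E→C adds C → {A, B, C, D, E}. Minimal: {E}⁺ = {C, E}; {B}⁺ = {A, B, D} — none reach the full schema.
Any other superkey contains one of these as a subset, so there are no further candidate keys.

BC; BE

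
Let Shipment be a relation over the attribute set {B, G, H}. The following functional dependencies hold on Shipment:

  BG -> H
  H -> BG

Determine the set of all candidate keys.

{H}⁺: H→BG adds B, G → {B, G, H}.
{B, G}⁺: BG→H adds H → {B, G, H}. Minimal: {G}⁺ = {G}; {B}⁺ = {B} — none reach the full schema.

{H}; {B, G}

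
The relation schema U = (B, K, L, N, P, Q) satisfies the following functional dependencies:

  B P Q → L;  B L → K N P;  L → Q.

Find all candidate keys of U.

{B, L}⁺: BL→KNP adds K, N, P; L→Q adds Q → {B, K, L, N, P, Q}. Minimal: {L}⁺ = {L, Q}; {B}⁺ = {B} — none reach the full schema.
{B, P, Q}⁺: BPQ→L adds L; BL→KNP adds K, N → {B, K, L, N, P, Q}. Minimal: {P, Q}⁺ = {P, Q}; {B, Q}⁺ = {B, Q}; {B, P}⁺ = {B, P} — none reach the full schema.

{B, L}, {B, P, Q}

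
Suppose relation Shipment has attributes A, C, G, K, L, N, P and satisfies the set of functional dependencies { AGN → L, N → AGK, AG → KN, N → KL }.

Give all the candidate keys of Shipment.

Attributes C, P never appear on any right-hand side, so every candidate key must contain {C, P}.
{C, P}⁺ = {C, P}, which is not all of the schema, so we must add further attributes.
{C, N, P}⁺: N→AGK adds A, G, K; N→KL adds L → {A, C, G, K, L, N, P}. Minimal: {N, P}⁺ = {A, G, K, L, N, P}; {C, P}⁺ = {C, P}; {C, N}⁺ = {A, C, G, K, L, N} — none reach the full schema.
{A, C, G, P}⁺: AG→KN adds K, N; N→KL adds L → {A, C, G, K, L, N, P}. Minimal: {C, G, P}⁺ = {C, G, P}; {A, G, P}⁺ = {A, G, K, L, N, P}; {A, C, P}⁺ = {A, C, P}; … — none reach the full schema.
Any other superkey contains one of these as a subset, so there are no further candidate keys.

{C, N, P}; {A, C, G, P}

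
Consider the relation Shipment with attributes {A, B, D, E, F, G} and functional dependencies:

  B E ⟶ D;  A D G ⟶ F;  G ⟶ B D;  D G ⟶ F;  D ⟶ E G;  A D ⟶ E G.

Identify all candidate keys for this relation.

Attribute A never appears on the right-hand side of any dependency, so A must belong to every candidate key.
{A}⁺ = {A}, which is not all of the schema, so we must add further attributes.
{A, D}⁺: D→EG adds E, G; ADG→F adds F; G→BD adds B → {A, B, D, E, F, G}. Minimal: {D}⁺ = {B, D, E, F, G}; {A}⁺ = {A} — none reach the full schema.
{A, G}⁺: G→BD adds B, D; DG→F adds F; D→EG adds E → {A, B, D, E, F, G}. Minimal: {G}⁺ = {B, D, E, F, G}; {A}⁺ = {A} — none reach the full schema.
{A, B, E}⁺: BE→D adds D; D→EG adds G; ADG→F adds F → {A, B, D, E, F, G}. Minimal: {B, E}⁺ = {B, D, E, F, G}; {A, E}⁺ = {A, E}; {A, B}⁺ = {A, B} — none reach the full schema.
Any other superkey contains one of these as a subset, so there are no further candidate keys.

(A, D), (A, G), (A, B, E)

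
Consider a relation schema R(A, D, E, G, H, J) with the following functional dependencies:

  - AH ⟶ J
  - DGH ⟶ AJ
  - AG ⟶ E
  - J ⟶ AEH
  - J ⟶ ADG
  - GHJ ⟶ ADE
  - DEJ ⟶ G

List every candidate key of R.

{J}⁺: J→AEH adds A, E, H; J→ADG adds D, G → {A, D, E, G, H, J}.
{A, H}⁺: AH→J adds J; J→AEH adds E; J→ADG adds D, G → {A, D, E, G, H, J}.
{D, G, H}⁺: DGH→AJ adds A, J; AG→E adds E → {A, D, E, G, H, J}.
Any other superkey contains one of these as a subset, so there are no further candidate keys.

{J}; {A, H}; {D, G, H}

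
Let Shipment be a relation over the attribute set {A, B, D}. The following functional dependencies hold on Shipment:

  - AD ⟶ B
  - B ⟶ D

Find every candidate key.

Attribute A never appears on the right-hand side of any dependency, so A must belong to every candidate key.
{A}⁺ = {A}, which is not all of the schema, so we must add further attributes.
{A, B}⁺: B→D adds D → {A, B, D}. Minimal: {B}⁺ = {B, D}; {A}⁺ = {A} — none reach the full schema.
{A, D}⁺: AD→B adds B → {A, B, D}. Minimal: {D}⁺ = {D}; {A}⁺ = {A} — none reach the full schema.
Any other superkey contains one of these as a subset, so there are no further candidate keys.

AB, AD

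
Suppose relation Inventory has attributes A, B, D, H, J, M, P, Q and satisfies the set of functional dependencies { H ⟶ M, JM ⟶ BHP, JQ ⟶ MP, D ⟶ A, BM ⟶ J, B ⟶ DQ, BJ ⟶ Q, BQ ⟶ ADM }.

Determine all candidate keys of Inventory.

{B}⁺: B→DQ adds D, Q; BQ→ADM adds A, M; BM→J adds J; JM→BHP adds H, P → {A, B, D, H, J, M, P, Q}.
{H, J}⁺: H→M adds M; JM→BHP adds B, P; B→DQ adds D, Q; BQ→ADM adds A → {A, B, D, H, J, M, P, Q}. Minimal: {J}⁺ = {J}; {H}⁺ = {H, M} — none reach the full schema.
{J, M}⁺: JM→BHP adds B, H, P; B→DQ adds D, Q; BQ→ADM adds A → {A, B, D, H, J, M, P, Q}. Minimal: {M}⁺ = {M}; {J}⁺ = {J} — none reach the full schema.
{J, Q}⁺: JQ→MP adds M, P; JM→BHP adds B, H; B→DQ adds D; BQ→ADM adds A → {A, B, D, H, J, M, P, Q}. Minimal: {Q}⁺ = {Q}; {J}⁺ = {J} — none reach the full schema.
Any other superkey contains one of these as a subset, so there are no further candidate keys.

B, HJ, JM, JQ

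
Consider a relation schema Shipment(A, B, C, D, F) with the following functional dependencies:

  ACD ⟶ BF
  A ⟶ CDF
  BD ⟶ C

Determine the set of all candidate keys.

Attribute A never appears on the right-hand side of any dependency, so A must belong to every candidate key.
{A}⁺ = {A, B, C, D, F}, which is all of the schema, so {A} is the only candidate key.

A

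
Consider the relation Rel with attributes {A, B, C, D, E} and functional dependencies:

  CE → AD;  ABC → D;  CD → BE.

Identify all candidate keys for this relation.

{C, D}, {C, E}, {A, B, C}

Attribute C never appears on the right-hand side of any dependency, so C must belong to every candidate key.
{C}⁺ = {C}, which is not all of the schema, so we must add further attributes.
{C, D}⁺: CD→BE adds B, E; CE→AD adds A → {A, B, C, D, E}. Minimal: {D}⁺ = {D}; {C}⁺ = {C} — none reach the full schema.
{C, E}⁺: CE→AD adds A, D; CD→BE adds B → {A, B, C, D, E}. Minimal: {E}⁺ = {E}; {C}⁺ = {C} — none reach the full schema.
{A, B, C}⁺: ABC→D adds D; CD→BE adds E → {A, B, C, D, E}. Minimal: {B, C}⁺ = {B, C}; {A, C}⁺ = {A, C}; {A, B}⁺ = {A, B} — none reach the full schema.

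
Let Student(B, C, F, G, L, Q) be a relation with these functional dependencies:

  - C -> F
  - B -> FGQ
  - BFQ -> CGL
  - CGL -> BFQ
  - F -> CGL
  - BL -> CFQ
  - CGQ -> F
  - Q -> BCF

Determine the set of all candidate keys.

{B}⁺: B→FGQ adds F, G, Q; BFQ→CGL adds C, L → {B, C, F, G, L, Q}.
{C}⁺: C→F adds F; F→CGL adds G, L; CGL→BFQ adds B, Q → {B, C, F, G, L, Q}.
{F}⁺: F→CGL adds C, G, L; CGL→BFQ adds B, Q → {B, C, F, G, L, Q}.
{Q}⁺: Q→BCF adds B, C, F; B→FGQ adds G; BFQ→CGL adds L → {B, C, F, G, L, Q}.
Any other superkey contains one of these as a subset, so there are no further candidate keys.

{B}; {C}; {F}; {Q}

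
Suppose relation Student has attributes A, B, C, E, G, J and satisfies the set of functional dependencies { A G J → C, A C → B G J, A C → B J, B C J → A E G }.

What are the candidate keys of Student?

{A, C}⁺: AC→BGJ adds B, G, J; BCJ→AEG adds E → {A, B, C, E, G, J}.
{A, G, J}⁺: AGJ→C adds C; AC→BGJ adds B; BCJ→AEG adds E → {A, B, C, E, G, J}.
{B, C, J}⁺: BCJ→AEG adds A, E, G → {A, B, C, E, G, J}.

{A, C}, {A, G, J}, {B, C, J}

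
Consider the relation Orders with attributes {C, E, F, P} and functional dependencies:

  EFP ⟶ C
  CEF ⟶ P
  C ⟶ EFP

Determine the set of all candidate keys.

{C}, {E, F, P}

{C}⁺: C→EFP adds E, F, P → {C, E, F, P}.
{E, F, P}⁺: EFP→C adds C → {C, E, F, P}.
Any other superkey contains one of these as a subset, so there are no further candidate keys.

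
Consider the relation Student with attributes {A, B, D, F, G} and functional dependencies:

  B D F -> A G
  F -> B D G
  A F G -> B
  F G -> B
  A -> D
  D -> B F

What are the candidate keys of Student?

{A}⁺: A→D adds D; D→BF adds B, F; BDF→AG adds G → {A, B, D, F, G}.
{D}⁺: D→BF adds B, F; BDF→AG adds A, G → {A, B, D, F, G}.
{F}⁺: F→BDG adds B, D, G; BDF→AG adds A → {A, B, D, F, G}.

{A}, {D}, {F}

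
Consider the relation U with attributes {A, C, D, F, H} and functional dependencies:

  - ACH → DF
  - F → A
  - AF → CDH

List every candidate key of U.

{F}; {A, C, H}

{F}⁺: F→A adds A; AF→CDH adds C, D, H → {A, C, D, F, H}.
{A, C, H}⁺: ACH→DF adds D, F → {A, C, D, F, H}.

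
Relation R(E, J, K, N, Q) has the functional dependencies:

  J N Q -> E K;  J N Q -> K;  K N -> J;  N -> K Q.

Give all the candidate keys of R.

Attribute N never appears on the right-hand side of any dependency, so N must belong to every candidate key.
{N}⁺ = {E, J, K, N, Q}, which is all of the schema, so {N} is the only candidate key.

{N}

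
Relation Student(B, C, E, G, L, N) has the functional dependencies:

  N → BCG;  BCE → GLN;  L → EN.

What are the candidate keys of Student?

{L}⁺: L→EN adds E, N; N→BCG adds B, C, G → {B, C, E, G, L, N}.
{E, N}⁺: N→BCG adds B, C, G; BCE→GLN adds L → {B, C, E, G, L, N}. Minimal: {N}⁺ = {B, C, G, N}; {E}⁺ = {E} — none reach the full schema.
{B, C, E}⁺: BCE→GLN adds G, L, N → {B, C, E, G, L, N}. Minimal: {C, E}⁺ = {C, E}; {B, E}⁺ = {B, E}; {B, C}⁺ = {B, C} — none reach the full schema.

(L); (E, N); (B, C, E)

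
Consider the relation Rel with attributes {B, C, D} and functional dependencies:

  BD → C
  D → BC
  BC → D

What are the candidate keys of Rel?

(D), (B, C)

{D}⁺: D→BC adds B, C → {B, C, D}.
{B, C}⁺: BC→D adds D → {B, C, D}.
Any other superkey contains one of these as a subset, so there are no further candidate keys.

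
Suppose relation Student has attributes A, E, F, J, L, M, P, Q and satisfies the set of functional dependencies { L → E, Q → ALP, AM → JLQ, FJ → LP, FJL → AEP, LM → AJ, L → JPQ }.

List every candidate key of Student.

{A, F, M}, {F, J, M}, {F, L, M}, {F, M, Q}

Attributes F, M never appear on any right-hand side, so every candidate key must contain {F, M}.
{F, M}⁺ = {F, M}, which is not all of the schema, so we must add further attributes.
{A, F, M}⁺: AM→JLQ adds J, L, Q; FJ→LP adds P; FJL→AEP adds E → {A, E, F, J, L, M, P, Q}. Minimal: {F, M}⁺ = {F, M}; {A, M}⁺ = {A, E, J, L, M, P, Q}; {A, F}⁺ = {A, F} — none reach the full schema.
{F, J, M}⁺: FJ→LP adds L, P; FJL→AEP adds A, E; L→JPQ adds Q → {A, E, F, J, L, M, P, Q}. Minimal: {J, M}⁺ = {J, M}; {F, M}⁺ = {F, M}; {F, J}⁺ = {A, E, F, J, L, P, Q} — none reach the full schema.
{F, L, M}⁺: L→E adds E; LM→AJ adds A, J; L→JPQ adds P, Q → {A, E, F, J, L, M, P, Q}. Minimal: {L, M}⁺ = {A, E, J, L, M, P, Q}; {F, M}⁺ = {F, M}; {F, L}⁺ = {A, E, F, J, L, P, Q} — none reach the full schema.
{F, M, Q}⁺: Q→ALP adds A, L, P; AM→JLQ adds J; FJL→AEP adds E → {A, E, F, J, L, M, P, Q}. Minimal: {M, Q}⁺ = {A, E, J, L, M, P, Q}; {F, Q}⁺ = {A, E, F, J, L, P, Q}; {F, M}⁺ = {F, M} — none reach the full schema.
Any other superkey contains one of these as a subset, so there are no further candidate keys.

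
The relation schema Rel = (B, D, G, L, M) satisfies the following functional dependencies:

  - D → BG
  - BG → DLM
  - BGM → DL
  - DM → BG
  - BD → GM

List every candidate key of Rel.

{D}, {B, G}

{D}⁺: D→BG adds B, G; BG→DLM adds L, M → {B, D, G, L, M}.
{B, G}⁺: BG→DLM adds D, L, M → {B, D, G, L, M}.
Any other superkey contains one of these as a subset, so there are no further candidate keys.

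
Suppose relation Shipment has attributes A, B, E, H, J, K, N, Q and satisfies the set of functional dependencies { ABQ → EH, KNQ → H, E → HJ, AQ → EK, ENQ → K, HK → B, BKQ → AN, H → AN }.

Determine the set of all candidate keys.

AQ, EQ, HQ, BKQ, KNQ

Attribute Q never appears on the right-hand side of any dependency, so Q must belong to every candidate key.
{Q}⁺ = {Q}, which is not all of the schema, so we must add further attributes.
{A, Q}⁺: AQ→EK adds E, K; E→HJ adds H, J; HK→B adds B; BKQ→AN adds N → {A, B, E, H, J, K, N, Q}.
{E, Q}⁺: E→HJ adds H, J; H→AN adds A, N; AQ→EK adds K; HK→B adds B → {A, B, E, H, J, K, N, Q}.
{H, Q}⁺: H→AN adds A, N; AQ→EK adds E, K; HK→B adds B; E→HJ adds J → {A, B, E, H, J, K, N, Q}.
{B, K, Q}⁺: BKQ→AN adds A, N; ABQ→EH adds E, H; E→HJ adds J → {A, B, E, H, J, K, N, Q}.
{K, N, Q}⁺: KNQ→H adds H; HK→B adds B; BKQ→AN adds A; ABQ→EH adds E; E→HJ adds J → {A, B, E, H, J, K, N, Q}.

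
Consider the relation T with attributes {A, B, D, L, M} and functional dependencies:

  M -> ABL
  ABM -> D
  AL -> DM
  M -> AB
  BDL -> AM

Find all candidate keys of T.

(M), (A, L), (B, D, L)

{M}⁺: M→ABL adds A, B, L; ABM→D adds D → {A, B, D, L, M}.
{A, L}⁺: AL→DM adds D, M; M→AB adds B → {A, B, D, L, M}. Minimal: {L}⁺ = {L}; {A}⁺ = {A} — none reach the full schema.
{B, D, L}⁺: BDL→AM adds A, M → {A, B, D, L, M}. Minimal: {D, L}⁺ = {D, L}; {B, L}⁺ = {B, L}; {B, D}⁺ = {B, D} — none reach the full schema.
Any other superkey contains one of these as a subset, so there are no further candidate keys.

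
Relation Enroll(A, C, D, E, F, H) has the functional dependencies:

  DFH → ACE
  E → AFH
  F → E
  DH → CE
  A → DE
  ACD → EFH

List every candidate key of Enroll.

{A}⁺: A→DE adds D, E; E→AFH adds F, H; DH→CE adds C → {A, C, D, E, F, H}.
{E}⁺: E→AFH adds A, F, H; A→DE adds D; DFH→ACE adds C → {A, C, D, E, F, H}.
{F}⁺: F→E adds E; E→AFH adds A, H; A→DE adds D; DFH→ACE adds C → {A, C, D, E, F, H}.
{D, H}⁺: DH→CE adds C, E; E→AFH adds A, F → {A, C, D, E, F, H}. Minimal: {H}⁺ = {H}; {D}⁺ = {D} — none reach the full schema.
Any other superkey contains one of these as a subset, so there are no further candidate keys.

A; E; F; DH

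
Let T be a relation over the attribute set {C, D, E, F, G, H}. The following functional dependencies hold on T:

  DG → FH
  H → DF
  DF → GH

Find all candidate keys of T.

{C, E, H}; {C, D, E, F}; {C, D, E, G}

Attributes C, E never appear on any right-hand side, so every candidate key must contain {C, E}.
{C, E}⁺ = {C, E}, which is not all of the schema, so we must add further attributes.
{C, E, H}⁺: H→DF adds D, F; DF→GH adds G → {C, D, E, F, G, H}. Minimal: {E, H}⁺ = {D, E, F, G, H}; {C, H}⁺ = {C, D, F, G, H}; {C, E}⁺ = {C, E} — none reach the full schema.
{C, D, E, F}⁺: DF→GH adds G, H → {C, D, E, F, G, H}. Minimal: {D, E, F}⁺ = {D, E, F, G, H}; {C, E, F}⁺ = {C, E, F}; {C, D, F}⁺ = {C, D, F, G, H}; … — none reach the full schema.
{C, D, E, G}⁺: DG→FH adds F, H → {C, D, E, F, G, H}. Minimal: {D, E, G}⁺ = {D, E, F, G, H}; {C, E, G}⁺ = {C, E, G}; {C, D, G}⁺ = {C, D, F, G, H}; … — none reach the full schema.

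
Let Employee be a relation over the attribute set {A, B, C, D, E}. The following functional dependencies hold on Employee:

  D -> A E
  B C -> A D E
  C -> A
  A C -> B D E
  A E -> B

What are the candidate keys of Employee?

Attribute C never appears on the right-hand side of any dependency, so C must belong to every candidate key.
{C}⁺ = {A, B, C, D, E}, which is all of the schema, so {C} is the only candidate key.

C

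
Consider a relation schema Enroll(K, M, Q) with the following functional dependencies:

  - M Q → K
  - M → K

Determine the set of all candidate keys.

Attributes M, Q never appear on any right-hand side, so every candidate key must contain {M, Q}.
{M, Q}⁺ = {K, M, Q}, which is all of the schema, so {M, Q} is the only candidate key.

{M, Q}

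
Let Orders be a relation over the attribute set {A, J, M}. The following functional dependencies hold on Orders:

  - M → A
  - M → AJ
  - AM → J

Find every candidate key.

{M}⁺: M→A adds A; M→AJ adds J → {A, J, M}.

(M)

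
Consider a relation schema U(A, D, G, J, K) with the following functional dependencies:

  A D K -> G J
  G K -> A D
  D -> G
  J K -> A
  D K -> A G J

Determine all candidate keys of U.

{D, K}⁺: D→G adds G; DK→AGJ adds A, J → {A, D, G, J, K}. Minimal: {K}⁺ = {K}; {D}⁺ = {D, G} — none reach the full schema.
{G, K}⁺: GK→AD adds A, D; DK→AGJ adds J → {A, D, G, J, K}. Minimal: {K}⁺ = {K}; {G}⁺ = {G} — none reach the full schema.
Any other superkey contains one of these as a subset, so there are no further candidate keys.

{D, K}, {G, K}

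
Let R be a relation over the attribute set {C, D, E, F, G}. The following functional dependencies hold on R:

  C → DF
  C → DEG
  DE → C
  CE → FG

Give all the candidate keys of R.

{C}⁺: C→DF adds D, F; C→DEG adds E, G → {C, D, E, F, G}.
{D, E}⁺: DE→C adds C; CE→FG adds F, G → {C, D, E, F, G}. Minimal: {E}⁺ = {E}; {D}⁺ = {D} — none reach the full schema.

C, DE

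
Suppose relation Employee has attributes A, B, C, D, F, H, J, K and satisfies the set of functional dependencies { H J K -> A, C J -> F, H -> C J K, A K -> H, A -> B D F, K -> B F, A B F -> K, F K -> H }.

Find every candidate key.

{A}⁺: A→BDF adds B, D, F; ABF→K adds K; FK→H adds H; H→CJK adds C, J → {A, B, C, D, F, H, J, K}.
{H}⁺: H→CJK adds C, J, K; K→BF adds B, F; HJK→A adds A; A→BDF adds D → {A, B, C, D, F, H, J, K}.
{K}⁺: K→BF adds B, F; FK→H adds H; H→CJK adds C, J; HJK→A adds A; A→BDF adds D → {A, B, C, D, F, H, J, K}.

A; H; K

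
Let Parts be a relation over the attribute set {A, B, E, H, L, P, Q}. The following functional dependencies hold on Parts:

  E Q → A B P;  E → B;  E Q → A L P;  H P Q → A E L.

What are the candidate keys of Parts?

{E, H, Q}, {H, P, Q}

Attributes H, Q never appear on any right-hand side, so every candidate key must contain {H, Q}.
{H, Q}⁺ = {H, Q}, which is not all of the schema, so we must add further attributes.
{E, H, Q}⁺: EQ→ABP adds A, B, P; EQ→ALP adds L → {A, B, E, H, L, P, Q}. Minimal: {H, Q}⁺ = {H, Q}; {E, Q}⁺ = {A, B, E, L, P, Q}; {E, H}⁺ = {B, E, H} — none reach the full schema.
{H, P, Q}⁺: HPQ→AEL adds A, E, L; EQ→ABP adds B → {A, B, E, H, L, P, Q}. Minimal: {P, Q}⁺ = {P, Q}; {H, Q}⁺ = {H, Q}; {H, P}⁺ = {H, P} — none reach the full schema.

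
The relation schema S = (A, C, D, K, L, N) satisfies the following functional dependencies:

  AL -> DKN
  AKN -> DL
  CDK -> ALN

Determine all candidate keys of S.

Attribute C never appears on the right-hand side of any dependency, so C must belong to every candidate key.
{C}⁺ = {C}, which is not all of the schema, so we must add further attributes.
{A, C, L}⁺: AL→DKN adds D, K, N → {A, C, D, K, L, N}. Minimal: {C, L}⁺ = {C, L}; {A, L}⁺ = {A, D, K, L, N}; {A, C}⁺ = {A, C} — none reach the full schema.
{C, D, K}⁺: CDK→ALN adds A, L, N → {A, C, D, K, L, N}. Minimal: {D, K}⁺ = {D, K}; {C, K}⁺ = {C, K}; {C, D}⁺ = {C, D} — none reach the full schema.
{A, C, K, N}⁺: AKN→DL adds D, L → {A, C, D, K, L, N}. Minimal: {C, K, N}⁺ = {C, K, N}; {A, K, N}⁺ = {A, D, K, L, N}; {A, C, N}⁺ = {A, C, N}; … — none reach the full schema.

{A, C, L}, {C, D, K}, {A, C, K, N}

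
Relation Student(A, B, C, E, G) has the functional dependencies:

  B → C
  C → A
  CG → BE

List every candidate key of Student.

{B, G}⁺: B→C adds C; C→A adds A; CG→BE adds E → {A, B, C, E, G}.
{C, G}⁺: C→A adds A; CG→BE adds B, E → {A, B, C, E, G}.

(B, G); (C, G)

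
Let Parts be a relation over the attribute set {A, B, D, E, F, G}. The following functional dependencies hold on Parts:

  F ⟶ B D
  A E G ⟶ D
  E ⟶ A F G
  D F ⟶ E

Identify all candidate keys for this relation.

{E}⁺: E→AFG adds A, F, G; F→BD adds B, D → {A, B, D, E, F, G}.
{F}⁺: F→BD adds B, D; DF→E adds E; E→AFG adds A, G → {A, B, D, E, F, G}.
Any other superkey contains one of these as a subset, so there are no further candidate keys.

(E), (F)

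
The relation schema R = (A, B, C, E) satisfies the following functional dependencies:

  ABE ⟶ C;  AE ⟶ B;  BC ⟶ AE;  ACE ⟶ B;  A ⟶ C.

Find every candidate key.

AB, AE, BC

{A, B}⁺: A→C adds C; BC→AE adds E → {A, B, C, E}. Minimal: {B}⁺ = {B}; {A}⁺ = {A, C} — none reach the full schema.
{A, E}⁺: AE→B adds B; A→C adds C → {A, B, C, E}. Minimal: {E}⁺ = {E}; {A}⁺ = {A, C} — none reach the full schema.
{B, C}⁺: BC→AE adds A, E → {A, B, C, E}. Minimal: {C}⁺ = {C}; {B}⁺ = {B} — none reach the full schema.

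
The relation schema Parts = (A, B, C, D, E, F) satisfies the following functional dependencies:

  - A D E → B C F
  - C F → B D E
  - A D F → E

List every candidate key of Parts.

Attribute A never appears on the right-hand side of any dependency, so A must belong to every candidate key.
{A}⁺ = {A}, which is not all of the schema, so we must add further attributes.
{A, C, F}⁺: CF→BDE adds B, D, E → {A, B, C, D, E, F}. Minimal: {C, F}⁺ = {B, C, D, E, F}; {A, F}⁺ = {A, F}; {A, C}⁺ = {A, C} — none reach the full schema.
{A, D, E}⁺: ADE→BCF adds B, C, F → {A, B, C, D, E, F}. Minimal: {D, E}⁺ = {D, E}; {A, E}⁺ = {A, E}; {A, D}⁺ = {A, D} — none reach the full schema.
{A, D, F}⁺: ADF→E adds E; ADE→BCF adds B, C → {A, B, C, D, E, F}. Minimal: {D, F}⁺ = {D, F}; {A, F}⁺ = {A, F}; {A, D}⁺ = {A, D} — none reach the full schema.

{A, C, F}, {A, D, E}, {A, D, F}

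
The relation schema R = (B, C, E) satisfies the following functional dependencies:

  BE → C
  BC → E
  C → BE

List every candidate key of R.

(C), (B, E)

{C}⁺: C→BE adds B, E → {B, C, E}.
{B, E}⁺: BE→C adds C → {B, C, E}. Minimal: {E}⁺ = {E}; {B}⁺ = {B} — none reach the full schema.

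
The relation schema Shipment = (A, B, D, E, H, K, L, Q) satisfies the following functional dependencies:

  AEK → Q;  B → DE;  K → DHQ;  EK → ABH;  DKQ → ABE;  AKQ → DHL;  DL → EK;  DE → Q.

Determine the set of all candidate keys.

{K}⁺: K→DHQ adds D, H, Q; DKQ→ABE adds A, B, E; AKQ→DHL adds L → {A, B, D, E, H, K, L, Q}.
{B, L}⁺: B→DE adds D, E; DL→EK adds K; DE→Q adds Q; K→DHQ adds H; EK→ABH adds A → {A, B, D, E, H, K, L, Q}.
{D, L}⁺: DL→EK adds E, K; DE→Q adds Q; K→DHQ adds H; EK→ABH adds A, B → {A, B, D, E, H, K, L, Q}.
Any other superkey contains one of these as a subset, so there are no further candidate keys.

K, BL, DL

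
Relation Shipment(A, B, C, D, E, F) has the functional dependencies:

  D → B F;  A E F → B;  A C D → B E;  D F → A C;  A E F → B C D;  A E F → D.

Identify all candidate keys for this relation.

{D}⁺: D→BF adds B, F; DF→AC adds A, C; ACD→BE adds E → {A, B, C, D, E, F}.
{A, E, F}⁺: AEF→B adds B; AEF→BCD adds C, D → {A, B, C, D, E, F}. Minimal: {E, F}⁺ = {E, F}; {A, F}⁺ = {A, F}; {A, E}⁺ = {A, E} — none reach the full schema.

{D}, {A, E, F}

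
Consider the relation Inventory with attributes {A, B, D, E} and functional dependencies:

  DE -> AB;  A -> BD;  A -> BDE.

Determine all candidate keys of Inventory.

A, DE

{A}⁺: A→BD adds B, D; A→BDE adds E → {A, B, D, E}.
{D, E}⁺: DE→AB adds A, B → {A, B, D, E}. Minimal: {E}⁺ = {E}; {D}⁺ = {D} — none reach the full schema.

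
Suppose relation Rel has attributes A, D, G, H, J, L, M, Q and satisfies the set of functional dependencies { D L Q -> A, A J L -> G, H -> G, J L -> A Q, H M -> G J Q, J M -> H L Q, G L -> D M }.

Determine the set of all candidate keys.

{H, L}⁺: H→G adds G; GL→DM adds D, M; HM→GJQ adds J, Q; DLQ→A adds A → {A, D, G, H, J, L, M, Q}. Minimal: {L}⁺ = {L}; {H}⁺ = {G, H} — none reach the full schema.
{H, M}⁺: H→G adds G; HM→GJQ adds J, Q; JM→HLQ adds L; GL→DM adds D; DLQ→A adds A → {A, D, G, H, J, L, M, Q}. Minimal: {M}⁺ = {M}; {H}⁺ = {G, H} — none reach the full schema.
{J, L}⁺: JL→AQ adds A, Q; AJL→G adds G; GL→DM adds D, M; JM→HLQ adds H → {A, D, G, H, J, L, M, Q}. Minimal: {L}⁺ = {L}; {J}⁺ = {J} — none reach the full schema.
{J, M}⁺: JM→HLQ adds H, L, Q; H→G adds G; JL→AQ adds A; GL→DM adds D → {A, D, G, H, J, L, M, Q}. Minimal: {M}⁺ = {M}; {J}⁺ = {J} — none reach the full schema.
Any other superkey contains one of these as a subset, so there are no further candidate keys.

{H, L}, {H, M}, {J, L}, {J, M}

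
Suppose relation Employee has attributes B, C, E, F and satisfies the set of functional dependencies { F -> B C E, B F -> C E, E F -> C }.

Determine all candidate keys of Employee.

{F}

Attribute F never appears on the right-hand side of any dependency, so F must belong to every candidate key.
{F}⁺ = {B, C, E, F}, which is all of the schema, so {F} is the only candidate key.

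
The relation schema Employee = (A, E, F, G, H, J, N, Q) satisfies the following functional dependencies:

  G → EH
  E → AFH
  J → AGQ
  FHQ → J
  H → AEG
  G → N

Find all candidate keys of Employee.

{J}; {E, Q}; {G, Q}; {H, Q}

{J}⁺: J→AGQ adds A, G, Q; G→N adds N; G→EH adds E, H; E→AFH adds F → {A, E, F, G, H, J, N, Q}.
{E, Q}⁺: E→AFH adds A, F, H; FHQ→J adds J; H→AEG adds G; G→N adds N → {A, E, F, G, H, J, N, Q}. Minimal: {Q}⁺ = {Q}; {E}⁺ = {A, E, F, G, H, N} — none reach the full schema.
{G, Q}⁺: G→EH adds E, H; E→AFH adds A, F; FHQ→J adds J; G→N adds N → {A, E, F, G, H, J, N, Q}. Minimal: {Q}⁺ = {Q}; {G}⁺ = {A, E, F, G, H, N} — none reach the full schema.
{H, Q}⁺: H→AEG adds A, E, G; G→N adds N; E→AFH adds F; FHQ→J adds J → {A, E, F, G, H, J, N, Q}. Minimal: {Q}⁺ = {Q}; {H}⁺ = {A, E, F, G, H, N} — none reach the full schema.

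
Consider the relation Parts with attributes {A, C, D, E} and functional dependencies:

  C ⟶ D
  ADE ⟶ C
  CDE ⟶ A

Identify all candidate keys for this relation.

Attribute E never appears on the right-hand side of any dependency, so E must belong to every candidate key.
{E}⁺ = {E}, which is not all of the schema, so we must add further attributes.
{C, E}⁺: C→D adds D; CDE→A adds A → {A, C, D, E}. Minimal: {E}⁺ = {E}; {C}⁺ = {C, D} — none reach the full schema.
{A, D, E}⁺: ADE→C adds C → {A, C, D, E}. Minimal: {D, E}⁺ = {D, E}; {A, E}⁺ = {A, E}; {A, D}⁺ = {A, D} — none reach the full schema.

{C, E}, {A, D, E}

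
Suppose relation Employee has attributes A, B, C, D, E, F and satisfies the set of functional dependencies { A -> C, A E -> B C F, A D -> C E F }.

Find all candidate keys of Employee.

Attributes A, D never appear on any right-hand side, so every candidate key must contain {A, D}.
{A, D}⁺ = {A, B, C, D, E, F}, which is all of the schema, so {A, D} is the only candidate key.

(A, D)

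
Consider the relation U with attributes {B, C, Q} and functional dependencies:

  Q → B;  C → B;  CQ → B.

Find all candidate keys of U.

Attributes C, Q never appear on any right-hand side, so every candidate key must contain {C, Q}.
{C, Q}⁺ = {B, C, Q}, which is all of the schema, so {C, Q} is the only candidate key.

CQ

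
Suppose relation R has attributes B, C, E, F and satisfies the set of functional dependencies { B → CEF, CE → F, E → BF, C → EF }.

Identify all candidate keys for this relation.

(B), (C), (E)

{B}⁺: B→CEF adds C, E, F → {B, C, E, F}.
{C}⁺: C→EF adds E, F; E→BF adds B → {B, C, E, F}.
{E}⁺: E→BF adds B, F; B→CEF adds C → {B, C, E, F}.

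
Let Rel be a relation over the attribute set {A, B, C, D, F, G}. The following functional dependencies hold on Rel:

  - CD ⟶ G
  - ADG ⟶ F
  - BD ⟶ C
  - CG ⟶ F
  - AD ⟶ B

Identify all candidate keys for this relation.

Attributes A, D never appear on any right-hand side, so every candidate key must contain {A, D}.
{A, D}⁺ = {A, B, C, D, F, G}, which is all of the schema, so {A, D} is the only candidate key.

(A, D)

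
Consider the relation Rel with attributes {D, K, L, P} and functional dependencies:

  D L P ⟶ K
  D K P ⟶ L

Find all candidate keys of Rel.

Attributes D, P never appear on any right-hand side, so every candidate key must contain {D, P}.
{D, P}⁺ = {D, P}, which is not all of the schema, so we must add further attributes.
{D, K, P}⁺: DKP→L adds L → {D, K, L, P}. Minimal: {K, P}⁺ = {K, P}; {D, P}⁺ = {D, P}; {D, K}⁺ = {D, K} — none reach the full schema.
{D, L, P}⁺: DLP→K adds K → {D, K, L, P}. Minimal: {L, P}⁺ = {L, P}; {D, P}⁺ = {D, P}; {D, L}⁺ = {D, L} — none reach the full schema.

{D, K, P}, {D, L, P}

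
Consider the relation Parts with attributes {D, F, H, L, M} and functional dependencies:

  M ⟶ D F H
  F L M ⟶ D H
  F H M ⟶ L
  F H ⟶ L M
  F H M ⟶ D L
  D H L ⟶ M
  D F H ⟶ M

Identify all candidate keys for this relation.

{M}⁺: M→DFH adds D, F, H; FHM→L adds L → {D, F, H, L, M}.
{F, H}⁺: FH→LM adds L, M; FHM→DL adds D → {D, F, H, L, M}. Minimal: {H}⁺ = {H}; {F}⁺ = {F} — none reach the full schema.
{D, H, L}⁺: DHL→M adds M; M→DFH adds F → {D, F, H, L, M}. Minimal: {H, L}⁺ = {H, L}; {D, L}⁺ = {D, L}; {D, H}⁺ = {D, H} — none reach the full schema.

M, FH, DHL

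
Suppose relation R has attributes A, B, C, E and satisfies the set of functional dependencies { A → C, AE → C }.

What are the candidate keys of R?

Attributes A, B, E never appear on any right-hand side, so every candidate key must contain {A, B, E}.
{A, B, E}⁺ = {A, B, C, E}, which is all of the schema, so {A, B, E} is the only candidate key.

{A, B, E}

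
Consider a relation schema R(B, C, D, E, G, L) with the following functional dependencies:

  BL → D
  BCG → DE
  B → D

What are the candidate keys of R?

Attributes B, C, G, L never appear on any right-hand side, so every candidate key must contain {B, C, G, L}.
{B, C, G, L}⁺ = {B, C, D, E, G, L}, which is all of the schema, so {B, C, G, L} is the only candidate key.

{B, C, G, L}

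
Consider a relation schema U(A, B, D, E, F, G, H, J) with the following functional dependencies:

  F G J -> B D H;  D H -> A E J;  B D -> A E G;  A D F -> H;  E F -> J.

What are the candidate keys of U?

{B, D, F}; {E, F, G}; {F, G, J}; {A, D, F, G}; {D, F, G, H}

Attribute F never appears on the right-hand side of any dependency, so F must belong to every candidate key.
{F}⁺ = {F}, which is not all of the schema, so we must add further attributes.
{B, D, F}⁺: BD→AEG adds A, E, G; ADF→H adds H; EF→J adds J → {A, B, D, E, F, G, H, J}. Minimal: {D, F}⁺ = {D, F}; {B, F}⁺ = {B, F}; {B, D}⁺ = {A, B, D, E, G} — none reach the full schema.
{E, F, G}⁺: EF→J adds J; FGJ→BDH adds B, D, H; DH→AEJ adds A → {A, B, D, E, F, G, H, J}. Minimal: {F, G}⁺ = {F, G}; {E, G}⁺ = {E, G}; {E, F}⁺ = {E, F, J} — none reach the full schema.
{F, G, J}⁺: FGJ→BDH adds B, D, H; DH→AEJ adds A, E → {A, B, D, E, F, G, H, J}. Minimal: {G, J}⁺ = {G, J}; {F, J}⁺ = {F, J}; {F, G}⁺ = {F, G} — none reach the full schema.
{A, D, F, G}⁺: ADF→H adds H; DH→AEJ adds E, J; FGJ→BDH adds B → {A, B, D, E, F, G, H, J}. Minimal: {D, F, G}⁺ = {D, F, G}; {A, F, G}⁺ = {A, F, G}; {A, D, G}⁺ = {A, D, G}; … — none reach the full schema.
{D, F, G, H}⁺: DH→AEJ adds A, E, J; FGJ→BDH adds B → {A, B, D, E, F, G, H, J}. Minimal: {F, G, H}⁺ = {F, G, H}; {D, G, H}⁺ = {A, D, E, G, H, J}; {D, F, H}⁺ = {A, D, E, F, H, J}; … — none reach the full schema.
Any other superkey contains one of these as a subset, so there are no further candidate keys.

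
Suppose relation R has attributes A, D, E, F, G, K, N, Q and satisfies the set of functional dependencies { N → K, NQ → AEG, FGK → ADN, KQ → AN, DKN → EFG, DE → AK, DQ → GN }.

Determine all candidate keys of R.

{D, Q}, {F, K, Q}, {F, N, Q}

{D, Q}⁺: DQ→GN adds G, N; N→K adds K; NQ→AEG adds A, E; DKN→EFG adds F → {A, D, E, F, G, K, N, Q}. Minimal: {Q}⁺ = {Q}; {D}⁺ = {D} — none reach the full schema.
{F, K, Q}⁺: KQ→AN adds A, N; NQ→AEG adds E, G; FGK→ADN adds D → {A, D, E, F, G, K, N, Q}. Minimal: {K, Q}⁺ = {A, E, G, K, N, Q}; {F, Q}⁺ = {F, Q}; {F, K}⁺ = {F, K} — none reach the full schema.
{F, N, Q}⁺: N→K adds K; NQ→AEG adds A, E, G; FGK→ADN adds D → {A, D, E, F, G, K, N, Q}. Minimal: {N, Q}⁺ = {A, E, G, K, N, Q}; {F, Q}⁺ = {F, Q}; {F, N}⁺ = {F, K, N} — none reach the full schema.
Any other superkey contains one of these as a subset, so there are no further candidate keys.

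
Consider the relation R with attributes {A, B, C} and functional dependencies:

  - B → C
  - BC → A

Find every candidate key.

B

Attribute B never appears on the right-hand side of any dependency, so B must belong to every candidate key.
{B}⁺ = {A, B, C}, which is all of the schema, so {B} is the only candidate key.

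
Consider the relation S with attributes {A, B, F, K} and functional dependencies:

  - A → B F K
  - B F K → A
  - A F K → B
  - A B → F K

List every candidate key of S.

(A), (B, F, K)

{A}⁺: A→BFK adds B, F, K → {A, B, F, K}.
{B, F, K}⁺: BFK→A adds A → {A, B, F, K}. Minimal: {F, K}⁺ = {F, K}; {B, K}⁺ = {B, K}; {B, F}⁺ = {B, F} — none reach the full schema.
Any other superkey contains one of these as a subset, so there are no further candidate keys.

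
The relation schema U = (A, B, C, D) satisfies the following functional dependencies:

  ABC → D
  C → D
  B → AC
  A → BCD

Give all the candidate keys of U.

{A}⁺: A→BCD adds B, C, D → {A, B, C, D}.
{B}⁺: B→AC adds A, C; A→BCD adds D → {A, B, C, D}.

{A}; {B}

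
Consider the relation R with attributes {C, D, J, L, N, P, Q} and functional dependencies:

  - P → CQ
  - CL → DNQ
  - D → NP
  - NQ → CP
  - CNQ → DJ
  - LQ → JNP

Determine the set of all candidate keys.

(C, L), (D, L), (L, P), (L, Q)

Attribute L never appears on the right-hand side of any dependency, so L must belong to every candidate key.
{L}⁺ = {L}, which is not all of the schema, so we must add further attributes.
{C, L}⁺: CL→DNQ adds D, N, Q; D→NP adds P; CNQ→DJ adds J → {C, D, J, L, N, P, Q}. Minimal: {L}⁺ = {L}; {C}⁺ = {C} — none reach the full schema.
{D, L}⁺: D→NP adds N, P; P→CQ adds C, Q; CNQ→DJ adds J → {C, D, J, L, N, P, Q}. Minimal: {L}⁺ = {L}; {D}⁺ = {C, D, J, N, P, Q} — none reach the full schema.
{L, P}⁺: P→CQ adds C, Q; CL→DNQ adds D, N; CNQ→DJ adds J → {C, D, J, L, N, P, Q}. Minimal: {P}⁺ = {C, P, Q}; {L}⁺ = {L} — none reach the full schema.
{L, Q}⁺: LQ→JNP adds J, N, P; P→CQ adds C; CL→DNQ adds D → {C, D, J, L, N, P, Q}. Minimal: {Q}⁺ = {Q}; {L}⁺ = {L} — none reach the full schema.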